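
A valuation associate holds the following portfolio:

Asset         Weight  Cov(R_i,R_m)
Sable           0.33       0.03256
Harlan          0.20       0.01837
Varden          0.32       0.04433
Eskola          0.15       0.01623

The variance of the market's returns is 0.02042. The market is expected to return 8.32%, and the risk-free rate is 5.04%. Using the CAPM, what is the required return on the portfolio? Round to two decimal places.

β_Sable = 0.03256 / 0.02042 = 1.5945
β_Harlan = 0.01837 / 0.02042 = 0.8996
β_Varden = 0.04433 / 0.02042 = 2.1709
β_Eskola = 0.01623 / 0.02042 = 0.7948
β_P = Σ w_i β_i = 0.33×1.5945 + 0.20×0.8996 + 0.32×2.1709 + 0.15×0.7948 = 1.5200
MRP = 8.32% − 5.04% = 3.28%
E(R_P) = R_f + β_P × MRP = 5.04% + 1.5200 × 3.28% = 10.03%

10.03%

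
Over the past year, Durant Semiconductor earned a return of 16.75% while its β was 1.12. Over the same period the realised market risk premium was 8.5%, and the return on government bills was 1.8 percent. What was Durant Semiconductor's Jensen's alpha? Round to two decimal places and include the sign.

CAPM benchmark = R_f + β(R_m − R_f) = 1.8% + 1.12 × 8.5% = 11.3200%
α = actual − benchmark = 16.75% − 11.3200% = +5.43%

+5.43%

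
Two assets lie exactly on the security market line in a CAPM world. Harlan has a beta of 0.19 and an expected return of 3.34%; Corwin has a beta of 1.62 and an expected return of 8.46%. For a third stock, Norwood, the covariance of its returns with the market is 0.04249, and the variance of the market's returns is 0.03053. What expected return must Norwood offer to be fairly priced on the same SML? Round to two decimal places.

7.64%

MRP = (8.46% − 3.34%) / (1.62 − 0.19) = 3.5804%
R_f = 3.34% − 0.19 × 3.5804% = 2.6597%
β_Norwood = Cov / Var(R_m) = 0.04249 / 0.03053 = 1.3917
E(R_Norwood) = R_f + β × MRP = 2.6597% + 1.3917 × 3.5804% = 7.64%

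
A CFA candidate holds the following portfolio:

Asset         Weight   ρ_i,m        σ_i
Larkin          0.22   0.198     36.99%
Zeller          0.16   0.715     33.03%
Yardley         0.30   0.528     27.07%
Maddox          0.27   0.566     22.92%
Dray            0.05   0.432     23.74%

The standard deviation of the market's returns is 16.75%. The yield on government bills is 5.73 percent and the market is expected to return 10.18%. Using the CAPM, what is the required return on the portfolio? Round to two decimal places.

9.37%

β_Larkin = 0.198 × 36.99% / 16.75% = 0.4373
β_Zeller = 0.715 × 33.03% / 16.75% = 1.4099
β_Yardley = 0.528 × 27.07% / 16.75% = 0.8533
β_Maddox = 0.566 × 22.92% / 16.75% = 0.7745
β_Dray = 0.432 × 23.74% / 16.75% = 0.6123
β_P = Σ w_i β_i = 0.22×0.4373 + 0.16×1.4099 + 0.30×0.8533 + 0.27×0.7745 + 0.05×0.6123 = 0.8175
MRP = 10.18% − 5.73% = 4.45%
E(R_P) = R_f + β_P × MRP = 5.73% + 0.8175 × 4.45% = 9.37%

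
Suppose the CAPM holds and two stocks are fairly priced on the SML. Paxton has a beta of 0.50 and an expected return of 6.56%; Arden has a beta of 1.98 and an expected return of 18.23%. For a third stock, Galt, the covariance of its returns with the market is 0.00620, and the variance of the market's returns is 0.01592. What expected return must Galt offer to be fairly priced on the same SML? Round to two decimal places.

5.69%

MRP = (18.23% − 6.56%) / (1.98 − 0.50) = 7.8851%
R_f = 6.56% − 0.50 × 7.8851% = 2.6175%
β_Galt = Cov / Var(R_m) = 0.00620 / 0.01592 = 0.3894
E(R_Galt) = R_f + β × MRP = 2.6175% + 0.3894 × 7.8851% = 5.69%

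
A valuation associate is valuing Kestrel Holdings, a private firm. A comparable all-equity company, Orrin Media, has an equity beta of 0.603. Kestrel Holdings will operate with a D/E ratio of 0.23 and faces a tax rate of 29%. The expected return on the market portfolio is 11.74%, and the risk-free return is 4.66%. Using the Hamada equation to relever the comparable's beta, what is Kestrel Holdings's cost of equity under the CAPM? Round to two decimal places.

9.63%

β_L = β_U × [1 + (1 − t)(D/E)] = 0.603 × [1 + (1 − 0.29) × 0.23]
    = 0.603 × [1 + 0.71 × 0.23] = 0.603 × 1.1633 = 0.7015
MRP = 11.74% − 4.66% = 7.08%
E(R) = R_f + β_L × MRP = 4.66% + 0.7015 × 7.08% = 9.63%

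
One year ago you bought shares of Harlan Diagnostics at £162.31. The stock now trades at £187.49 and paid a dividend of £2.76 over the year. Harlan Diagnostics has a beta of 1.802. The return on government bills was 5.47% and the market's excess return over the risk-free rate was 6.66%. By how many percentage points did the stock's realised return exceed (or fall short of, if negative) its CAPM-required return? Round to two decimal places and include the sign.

Realised HPR = (P1 + D1 − P0) / P0 = (187.49 + 2.76 − 162.31) / 162.31 = 27.94 / 162.31 = 17.2140%
CAPM required = R_f + β·MRP = 5.47% + 1.802 × 6.66% = 17.47132%
α = realised − required = 17.2140% − 17.47132% = -0.26%

-0.26%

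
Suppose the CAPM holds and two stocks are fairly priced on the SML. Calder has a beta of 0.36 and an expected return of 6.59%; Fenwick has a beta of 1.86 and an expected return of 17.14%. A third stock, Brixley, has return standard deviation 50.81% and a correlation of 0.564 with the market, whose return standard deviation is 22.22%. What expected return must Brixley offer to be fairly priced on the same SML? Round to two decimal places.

MRP = (17.14% − 6.59%) / (1.86 − 0.36) = 7.0333%
R_f = 6.59% − 0.36 × 7.0333% = 4.0580%
β_Brixley = ρ·σ_i/σ_m = 0.564 × 50.81 / 22.22 = 1.2897
E(R_Brixley) = R_f + β × MRP = 4.0580% + 1.2897 × 7.0333% = 13.13%

13.13%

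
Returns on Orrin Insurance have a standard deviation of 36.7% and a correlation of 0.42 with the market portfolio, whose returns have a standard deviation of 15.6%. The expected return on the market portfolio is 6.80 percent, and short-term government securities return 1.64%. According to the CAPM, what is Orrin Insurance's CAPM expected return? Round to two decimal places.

6.74%

β = ρ × σ_i / σ_m = 0.42 × 36.7% / 15.6% = 0.9881
MRP = 6.80% − 1.64% = 5.16%
E(R) = 1.64% + 0.9881 × 5.16% = 6.74%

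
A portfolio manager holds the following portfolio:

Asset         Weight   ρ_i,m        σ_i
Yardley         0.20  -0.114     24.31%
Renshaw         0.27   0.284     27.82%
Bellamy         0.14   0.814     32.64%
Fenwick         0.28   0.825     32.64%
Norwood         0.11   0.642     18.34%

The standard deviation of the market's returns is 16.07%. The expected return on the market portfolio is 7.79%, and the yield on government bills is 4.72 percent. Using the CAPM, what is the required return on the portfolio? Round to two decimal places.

β_Yardley = -0.114 × 24.31% / 16.07% = -0.1725
β_Renshaw = 0.284 × 27.82% / 16.07% = 0.4917
β_Bellamy = 0.814 × 32.64% / 16.07% = 1.6533
β_Fenwick = 0.825 × 32.64% / 16.07% = 1.6757
β_Norwood = 0.642 × 18.34% / 16.07% = 0.7327
β_P = Σ w_i β_i = 0.20×-0.1725 + 0.27×0.4917 + 0.14×1.6533 + 0.28×1.6757 + 0.11×0.7327 = 0.8795
MRP = 7.79% − 4.72% = 3.07%
E(R_P) = R_f + β_P × MRP = 4.72% + 0.8795 × 3.07% = 7.42%

7.42%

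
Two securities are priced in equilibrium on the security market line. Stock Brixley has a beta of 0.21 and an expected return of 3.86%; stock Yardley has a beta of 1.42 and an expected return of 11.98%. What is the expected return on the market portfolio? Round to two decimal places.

9.16%

Both satisfy E(R) = R_f + β·MRP, so the slope of the SML is
MRP = (11.98% − 3.86%) / (1.42 − 0.21) = 8.12% / 1.21 = 6.7107%
R_f = E(R_Brixley) − β_Brixley·MRP = 3.86% − 0.21 × 6.7107% = 2.4508%
E(R_m) = R_f + MRP = 2.4508% + 6.7107% = 9.16%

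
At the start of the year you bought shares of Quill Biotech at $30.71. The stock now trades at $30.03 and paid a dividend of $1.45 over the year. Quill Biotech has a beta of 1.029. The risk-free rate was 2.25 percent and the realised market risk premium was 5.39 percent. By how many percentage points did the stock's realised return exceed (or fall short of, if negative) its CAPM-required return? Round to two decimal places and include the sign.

Realised HPR = (P1 + D1 − P0) / P0 = (30.03 + 1.45 − 30.71) / 30.71 = 0.77 / 30.71 = 2.5073%
CAPM required = R_f + β·MRP = 2.25% + 1.029 × 5.39% = 7.79631%
α = realised − required = 2.5073% − 7.79631% = -5.29%

-5.29%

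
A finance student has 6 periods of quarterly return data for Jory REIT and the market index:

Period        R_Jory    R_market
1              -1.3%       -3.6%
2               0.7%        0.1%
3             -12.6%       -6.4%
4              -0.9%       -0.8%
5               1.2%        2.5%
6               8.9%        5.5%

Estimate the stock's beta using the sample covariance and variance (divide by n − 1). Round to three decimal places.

1.516

Mean R_i = (-1.3 + 0.7 − 12.6 − 0.9 + 1.2 + 8.9) / 6 = -0.6667%
Mean R_m = (-3.6 + 0.1 − 6.4 − 0.8 + 2.5 + 5.5) / 6 = -0.4500%
Σ(R_i − R̄_i)(R_m − R̄_m) = 136.2600  ⇒  Cov = 136.2600 / 5 = 27.2520
Σ(R_m − R̄_m)² = 89.8550  ⇒  Var(R_m) = 89.8550 / 5 = 17.9710
β = Cov / Var(R_m) = 27.2520 / 17.9710 = 1.5164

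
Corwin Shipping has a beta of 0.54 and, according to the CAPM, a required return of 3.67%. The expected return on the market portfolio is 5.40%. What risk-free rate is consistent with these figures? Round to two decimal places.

E(R) = R_f + β(E(R_m) − R_f) = R_f(1 − β) + β·E(R_m)
3.67% = R_f × (1 − 0.54) + 0.54 × 5.40%
3.67% = R_f × 0.46 + 2.9160%
R_f = (3.67% − 2.9160%) / 0.46 = 1.64%

1.64%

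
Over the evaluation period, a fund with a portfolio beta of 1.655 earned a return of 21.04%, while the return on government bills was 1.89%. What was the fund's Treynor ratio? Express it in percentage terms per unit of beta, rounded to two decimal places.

Treynor = (R_P − R_f) / β_P = (21.04% − 1.89%) / 1.6550 = 19.15% / 1.6550 = 11.57%

11.57%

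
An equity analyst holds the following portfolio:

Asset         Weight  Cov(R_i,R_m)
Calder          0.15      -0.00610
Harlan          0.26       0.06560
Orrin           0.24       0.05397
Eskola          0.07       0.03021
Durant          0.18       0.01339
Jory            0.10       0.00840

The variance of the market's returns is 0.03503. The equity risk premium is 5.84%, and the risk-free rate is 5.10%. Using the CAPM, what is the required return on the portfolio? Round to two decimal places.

β_Calder = -0.00610 / 0.03503 = -0.1741
β_Harlan = 0.06560 / 0.03503 = 1.8727
β_Orrin = 0.05397 / 0.03503 = 1.5407
β_Eskola = 0.03021 / 0.03503 = 0.8624
β_Durant = 0.01339 / 0.03503 = 0.3822
β_Jory = 0.00840 / 0.03503 = 0.2398
β_P = Σ w_i β_i = 0.15×-0.1741 + 0.26×1.8727 + 0.24×1.5407 + 0.07×0.8624 + 0.18×0.3822 + 0.10×0.2398 = 0.9837
E(R_P) = R_f + β_P × MRP = 5.10% + 0.9837 × 5.84% = 10.84%

10.84%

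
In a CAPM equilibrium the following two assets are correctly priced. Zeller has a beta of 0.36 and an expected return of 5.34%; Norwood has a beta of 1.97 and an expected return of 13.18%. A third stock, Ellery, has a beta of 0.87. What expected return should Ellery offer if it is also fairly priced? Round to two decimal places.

7.82%

MRP (SML slope) = (13.18% − 5.34%) / (1.97 − 0.36) = 7.84% / 1.61 = 4.8696%
R_f (intercept) = 5.34% − 0.36 × 4.8696% = 3.5869%
E(R_Ellery) = R_f + β × MRP = 3.5869% + 0.87 × 4.8696% = 7.82%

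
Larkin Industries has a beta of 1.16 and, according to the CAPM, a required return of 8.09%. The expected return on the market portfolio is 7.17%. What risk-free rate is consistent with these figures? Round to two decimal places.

1.42%

E(R) = R_f + β(E(R_m) − R_f) = R_f(1 − β) + β·E(R_m)
8.09% = R_f × (1 − 1.16) + 1.16 × 7.17%
8.09% = R_f × -0.16 + 8.3172%
R_f = (8.09% − 8.3172%) / -0.16 = 1.42%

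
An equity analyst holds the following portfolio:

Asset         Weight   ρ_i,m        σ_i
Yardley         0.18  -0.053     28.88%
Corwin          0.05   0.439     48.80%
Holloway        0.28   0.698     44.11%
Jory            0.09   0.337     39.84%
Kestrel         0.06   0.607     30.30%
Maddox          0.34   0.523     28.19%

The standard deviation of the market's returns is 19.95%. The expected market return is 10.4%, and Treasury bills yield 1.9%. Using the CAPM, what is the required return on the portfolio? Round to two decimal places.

9.03%

β_Yardley = -0.053 × 28.88% / 19.95% = -0.0767
β_Corwin = 0.439 × 48.80% / 19.95% = 1.0738
β_Holloway = 0.698 × 44.11% / 19.95% = 1.5433
β_Jory = 0.337 × 39.84% / 19.95% = 0.6730
β_Kestrel = 0.607 × 30.30% / 19.95% = 0.9219
β_Maddox = 0.523 × 28.19% / 19.95% = 0.7390
β_P = Σ w_i β_i = 0.18×-0.0767 + 0.05×1.0738 + 0.28×1.5433 + 0.09×0.6730 + 0.06×0.9219 + 0.34×0.7390 = 0.8392
MRP = 10.4% − 1.9% = 8.50%
E(R_P) = R_f + β_P × MRP = 1.9% + 0.8392 × 8.5% = 9.03%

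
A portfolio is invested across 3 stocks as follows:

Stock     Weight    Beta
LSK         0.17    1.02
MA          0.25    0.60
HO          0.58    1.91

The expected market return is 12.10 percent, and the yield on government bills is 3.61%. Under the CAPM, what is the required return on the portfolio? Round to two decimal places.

15.76%

β_P = Σ w_i β_i = 0.17×1.02 + 0.25×0.60 + 0.58×1.91 = 1.4312
MRP = 12.10% − 3.61% = 8.49%
E(R_P) = R_f + β_P × MRP = 3.61% + 1.4312 × 8.49% = 15.76%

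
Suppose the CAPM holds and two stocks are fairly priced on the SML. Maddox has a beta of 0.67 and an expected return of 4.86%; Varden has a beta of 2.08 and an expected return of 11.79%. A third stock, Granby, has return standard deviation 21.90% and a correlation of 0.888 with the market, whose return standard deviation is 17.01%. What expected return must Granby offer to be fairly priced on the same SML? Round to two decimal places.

MRP = (11.79% − 4.86%) / (2.08 − 0.67) = 4.9149%
R_f = 4.86% − 0.67 × 4.9149% = 1.5670%
β_Granby = ρ·σ_i/σ_m = 0.888 × 21.90 / 17.01 = 1.1433
E(R_Granby) = R_f + β × MRP = 1.5670% + 1.1433 × 4.9149% = 7.19%

7.19%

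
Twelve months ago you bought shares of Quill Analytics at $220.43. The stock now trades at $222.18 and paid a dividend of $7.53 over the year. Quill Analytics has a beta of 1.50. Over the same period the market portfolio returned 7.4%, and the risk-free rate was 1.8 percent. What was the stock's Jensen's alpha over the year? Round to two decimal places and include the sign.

-5.99%

Realised HPR = (P1 + D1 − P0) / P0 = (222.18 + 7.53 − 220.43) / 220.43 = 9.28 / 220.43 = 4.2100%
MRP = 7.4% − 1.8% = 5.60%
CAPM required = R_f + β·MRP = 1.8% + 1.50 × 5.6% = 10.2000%
α = realised − required = 4.2100% − 10.2000% = -5.99%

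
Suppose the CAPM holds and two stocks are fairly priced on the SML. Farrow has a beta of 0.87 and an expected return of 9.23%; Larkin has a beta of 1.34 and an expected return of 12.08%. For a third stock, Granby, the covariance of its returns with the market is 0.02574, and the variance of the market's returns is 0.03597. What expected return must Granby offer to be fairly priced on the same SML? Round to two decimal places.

8.29%

MRP = (12.08% − 9.23%) / (1.34 − 0.87) = 6.0638%
R_f = 9.23% − 0.87 × 6.0638% = 3.9545%
β_Granby = Cov / Var(R_m) = 0.02574 / 0.03597 = 0.7156
E(R_Granby) = R_f + β × MRP = 3.9545% + 0.7156 × 6.0638% = 8.29%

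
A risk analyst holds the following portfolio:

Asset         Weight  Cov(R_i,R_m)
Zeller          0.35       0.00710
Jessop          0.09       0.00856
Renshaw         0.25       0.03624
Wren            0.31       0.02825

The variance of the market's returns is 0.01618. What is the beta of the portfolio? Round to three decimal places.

1.302

β_Zeller = 0.00710 / 0.01618 = 0.4388
β_Jessop = 0.00856 / 0.01618 = 0.5290
β_Renshaw = 0.03624 / 0.01618 = 2.2398
β_Wren = 0.02825 / 0.01618 = 1.7460
β_P = Σ w_i β_i = 0.35×0.4388 + 0.09×0.5290 + 0.25×2.2398 + 0.31×1.7460 = 1.3024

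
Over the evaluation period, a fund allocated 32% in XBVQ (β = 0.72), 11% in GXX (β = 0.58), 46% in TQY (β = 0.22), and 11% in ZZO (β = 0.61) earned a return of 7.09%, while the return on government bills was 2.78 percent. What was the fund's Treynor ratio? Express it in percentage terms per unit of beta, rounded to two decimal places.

9.32%

β_P = 0.32×0.72 + 0.11×0.58 + 0.46×0.22 + 0.11×0.61 = 0.4625
Treynor = (R_P − R_f) / β_P = (7.09% − 2.78%) / 0.4625 = 4.31% / 0.4625 = 9.32%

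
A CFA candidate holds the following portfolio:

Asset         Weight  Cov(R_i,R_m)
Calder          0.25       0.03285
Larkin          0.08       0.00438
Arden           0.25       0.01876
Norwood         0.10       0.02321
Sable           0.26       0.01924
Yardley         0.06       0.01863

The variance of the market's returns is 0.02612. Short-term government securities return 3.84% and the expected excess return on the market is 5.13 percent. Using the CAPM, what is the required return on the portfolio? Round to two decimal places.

β_Calder = 0.03285 / 0.02612 = 1.2577
β_Larkin = 0.00438 / 0.02612 = 0.1677
β_Arden = 0.01876 / 0.02612 = 0.7182
β_Norwood = 0.02321 / 0.02612 = 0.8886
β_Sable = 0.01924 / 0.02612 = 0.7366
β_Yardley = 0.01863 / 0.02612 = 0.7132
β_P = Σ w_i β_i = 0.25×1.2577 + 0.08×0.1677 + 0.25×0.7182 + 0.10×0.8886 + 0.26×0.7366 + 0.06×0.7132 = 0.8306
E(R_P) = R_f + β_P × MRP = 3.84% + 0.8306 × 5.13% = 8.10%

8.10%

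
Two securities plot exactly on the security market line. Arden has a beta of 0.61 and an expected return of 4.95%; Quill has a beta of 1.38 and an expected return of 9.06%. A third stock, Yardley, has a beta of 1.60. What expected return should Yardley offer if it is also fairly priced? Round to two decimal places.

MRP (SML slope) = (9.06% − 4.95%) / (1.38 − 0.61) = 4.11% / 0.77 = 5.3377%
R_f (intercept) = 4.95% − 0.61 × 5.3377% = 1.6940%
E(R_Yardley) = R_f + β × MRP = 1.6940% + 1.60 × 5.3377% = 10.23%

10.23%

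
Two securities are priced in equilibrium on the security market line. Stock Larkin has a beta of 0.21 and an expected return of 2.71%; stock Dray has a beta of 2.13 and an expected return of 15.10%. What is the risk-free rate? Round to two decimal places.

Both satisfy E(R) = R_f + β·MRP, so the slope of the SML is
MRP = (15.10% − 2.71%) / (2.13 − 0.21) = 12.39% / 1.92 = 6.4531%
R_f = E(R_Larkin) − β_Larkin·MRP = 2.71% − 0.21 × 6.4531% = 1.3548%

1.35%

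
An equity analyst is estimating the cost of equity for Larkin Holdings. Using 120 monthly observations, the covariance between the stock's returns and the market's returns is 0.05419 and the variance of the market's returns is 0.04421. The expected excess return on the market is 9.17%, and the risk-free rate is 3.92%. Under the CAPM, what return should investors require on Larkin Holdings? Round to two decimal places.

β = Cov(R_i, R_m) / Var(R_m) = 0.05419 / 0.04421 = 1.2257
E(R) = R_f + β × MRP = 3.92% + 1.2257 × 9.17% = 15.16%

15.16%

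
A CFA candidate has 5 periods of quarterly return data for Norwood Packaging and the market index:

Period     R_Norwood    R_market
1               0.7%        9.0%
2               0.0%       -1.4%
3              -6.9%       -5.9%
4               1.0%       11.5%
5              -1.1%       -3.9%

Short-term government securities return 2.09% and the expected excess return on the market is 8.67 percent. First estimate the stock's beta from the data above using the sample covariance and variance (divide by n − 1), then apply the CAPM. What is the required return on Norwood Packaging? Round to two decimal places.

4.70%

Mean R_i = (0.7 + 0.0 − 6.9 + 1.0 − 1.1) / 5 = -1.2600%
Mean R_m = (9.0 − 1.4 − 5.9 + 11.5 − 3.9) / 5 = 1.8600%
Σ(R_i − R̄_i)(R_m − R̄_m) = 74.5180  ⇒  Cov = 74.5180 / 4 = 18.6295
Σ(R_m − R̄_m)² = 247.9320  ⇒  Var(R_m) = 247.9320 / 4 = 61.9830
β = Cov / Var(R_m) = 18.6295 / 61.9830 = 0.3006
E(R) = R_f + β × MRP = 2.09% + 0.3006 × 8.67% = 4.70%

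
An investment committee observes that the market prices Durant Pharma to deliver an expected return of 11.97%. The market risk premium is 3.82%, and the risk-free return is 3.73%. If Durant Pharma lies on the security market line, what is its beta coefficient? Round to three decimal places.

2.157

β = (E(R) − R_f) / MRP = (11.97% − 3.73%) / 3.82% = 8.24% / 3.82% = 2.157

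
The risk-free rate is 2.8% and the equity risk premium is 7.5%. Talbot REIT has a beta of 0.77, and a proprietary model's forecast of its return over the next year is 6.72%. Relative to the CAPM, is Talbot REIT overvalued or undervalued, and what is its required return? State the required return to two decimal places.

Required return = R_f + β·MRP = 2.8% + 0.77 × 7.5% = 8.58%
Forecast 6.72% < required 8.58% → the stock plots below the SML → overvalued.

Overvalued; required return 8.58%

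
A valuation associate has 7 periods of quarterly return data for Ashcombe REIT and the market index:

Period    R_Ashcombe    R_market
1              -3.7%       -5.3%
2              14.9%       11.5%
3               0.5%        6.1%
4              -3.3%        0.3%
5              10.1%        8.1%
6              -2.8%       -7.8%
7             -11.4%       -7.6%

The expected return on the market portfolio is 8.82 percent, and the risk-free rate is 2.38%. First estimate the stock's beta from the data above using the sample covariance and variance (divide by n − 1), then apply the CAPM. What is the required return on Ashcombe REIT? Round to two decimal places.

8.86%

Mean R_i = (-3.7 + 14.9 + 0.5 − 3.3 + 10.1 − 2.8 − 11.4) / 7 = 0.6143%
Mean R_m = (-5.3 + 11.5 + 6.1 + 0.3 + 8.1 − 7.8 − 7.6) / 7 = 0.7571%
Σ(R_i − R̄_i)(R_m − R̄_m) = 380.0543  ⇒  Cov = 380.0543 / 6 = 63.3424
Σ(R_m − R̄_m)² = 377.8371  ⇒  Var(R_m) = 377.8371 / 6 = 62.9729
β = Cov / Var(R_m) = 63.3424 / 62.9729 = 1.0059
MRP = 8.82% − 2.38% = 6.44%
E(R) = R_f + β × MRP = 2.38% + 1.0059 × 6.44% = 8.86%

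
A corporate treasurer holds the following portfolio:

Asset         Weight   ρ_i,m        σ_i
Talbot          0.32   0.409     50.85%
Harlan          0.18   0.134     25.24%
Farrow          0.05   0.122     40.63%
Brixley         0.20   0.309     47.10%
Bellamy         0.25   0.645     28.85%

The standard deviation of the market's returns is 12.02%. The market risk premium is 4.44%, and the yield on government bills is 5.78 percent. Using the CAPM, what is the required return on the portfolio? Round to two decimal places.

β_Talbot = 0.409 × 50.85% / 12.02% = 1.7303
β_Harlan = 0.134 × 25.24% / 12.02% = 0.2814
β_Farrow = 0.122 × 40.63% / 12.02% = 0.4124
β_Brixley = 0.309 × 47.10% / 12.02% = 1.2108
β_Bellamy = 0.645 × 28.85% / 12.02% = 1.5481
β_P = Σ w_i β_i = 0.32×1.7303 + 0.18×0.2814 + 0.05×0.4124 + 0.20×1.2108 + 0.25×1.5481 = 1.2542
E(R_P) = R_f + β_P × MRP = 5.78% + 1.2542 × 4.44% = 11.35%

11.35%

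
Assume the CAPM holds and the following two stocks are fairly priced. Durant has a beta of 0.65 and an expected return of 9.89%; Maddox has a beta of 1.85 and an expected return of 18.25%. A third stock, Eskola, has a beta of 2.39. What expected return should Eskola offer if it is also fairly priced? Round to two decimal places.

MRP (SML slope) = (18.25% − 9.89%) / (1.85 − 0.65) = 8.36% / 1.20 = 6.9667%
R_f (intercept) = 9.89% − 0.65 × 6.9667% = 5.3616%
E(R_Eskola) = R_f + β × MRP = 5.3616% + 2.39 × 6.9667% = 22.01%

22.01%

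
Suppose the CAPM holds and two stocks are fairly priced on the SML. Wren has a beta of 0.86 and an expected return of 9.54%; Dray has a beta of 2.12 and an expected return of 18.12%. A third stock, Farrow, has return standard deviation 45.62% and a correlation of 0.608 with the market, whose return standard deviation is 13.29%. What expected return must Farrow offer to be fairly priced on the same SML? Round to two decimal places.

17.90%

MRP = (18.12% − 9.54%) / (2.12 − 0.86) = 6.8095%
R_f = 9.54% − 0.86 × 6.8095% = 3.6838%
β_Farrow = ρ·σ_i/σ_m = 0.608 × 45.62 / 13.29 = 2.0871
E(R_Farrow) = R_f + β × MRP = 3.6838% + 2.0871 × 6.8095% = 17.90%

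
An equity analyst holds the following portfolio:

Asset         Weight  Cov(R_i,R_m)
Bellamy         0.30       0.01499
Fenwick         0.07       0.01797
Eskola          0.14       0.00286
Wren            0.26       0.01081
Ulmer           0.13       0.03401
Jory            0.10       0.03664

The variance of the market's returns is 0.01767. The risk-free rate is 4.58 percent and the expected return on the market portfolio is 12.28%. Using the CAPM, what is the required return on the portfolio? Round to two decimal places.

β_Bellamy = 0.01499 / 0.01767 = 0.8483
β_Fenwick = 0.01797 / 0.01767 = 1.0170
β_Eskola = 0.00286 / 0.01767 = 0.1619
β_Wren = 0.01081 / 0.01767 = 0.6118
β_Ulmer = 0.03401 / 0.01767 = 1.9247
β_Jory = 0.03664 / 0.01767 = 2.0736
β_P = Σ w_i β_i = 0.30×0.8483 + 0.07×1.0170 + 0.14×0.1619 + 0.26×0.6118 + 0.13×1.9247 + 0.10×2.0736 = 0.9650
MRP = 12.28% − 4.58% = 7.70%
E(R_P) = R_f + β_P × MRP = 4.58% + 0.9650 × 7.70% = 12.01%

12.01%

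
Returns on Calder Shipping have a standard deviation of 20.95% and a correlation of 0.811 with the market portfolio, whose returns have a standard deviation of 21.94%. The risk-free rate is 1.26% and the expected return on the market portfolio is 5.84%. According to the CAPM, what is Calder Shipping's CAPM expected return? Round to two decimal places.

β = ρ × σ_i / σ_m = 0.811 × 20.95% / 21.94% = 0.7744
MRP = 5.84% − 1.26% = 4.58%
E(R) = 1.26% + 0.7744 × 4.58% = 4.81%

4.81%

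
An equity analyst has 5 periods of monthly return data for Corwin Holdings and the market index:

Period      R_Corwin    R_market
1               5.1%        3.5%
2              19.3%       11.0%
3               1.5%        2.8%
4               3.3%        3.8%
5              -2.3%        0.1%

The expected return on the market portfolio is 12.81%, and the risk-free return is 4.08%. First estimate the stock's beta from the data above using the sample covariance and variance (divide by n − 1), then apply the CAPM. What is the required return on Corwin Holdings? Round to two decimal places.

Mean R_i = (5.1 + 19.3 + 1.5 + 3.3 − 2.3) / 5 = 5.3800%
Mean R_m = (3.5 + 11.0 + 2.8 + 3.8 + 0.1) / 5 = 4.2400%
Σ(R_i − R̄_i)(R_m − R̄_m) = 132.6040  ⇒  Cov = 132.6040 / 4 = 33.1510
Σ(R_m − R̄_m)² = 65.6520  ⇒  Var(R_m) = 65.6520 / 4 = 16.4130
β = Cov / Var(R_m) = 33.1510 / 16.4130 = 2.0198
MRP = 12.81% − 4.08% = 8.73%
E(R) = R_f + β × MRP = 4.08% + 2.0198 × 8.73% = 21.71%

21.71%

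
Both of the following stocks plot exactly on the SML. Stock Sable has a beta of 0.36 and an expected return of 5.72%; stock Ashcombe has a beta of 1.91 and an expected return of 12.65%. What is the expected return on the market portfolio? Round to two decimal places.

8.58%

Both satisfy E(R) = R_f + β·MRP, so the slope of the SML is
MRP = (12.65% − 5.72%) / (1.91 − 0.36) = 6.93% / 1.55 = 4.4710%
R_f = E(R_Sable) − β_Sable·MRP = 5.72% − 0.36 × 4.4710% = 4.1104%
E(R_m) = R_f + MRP = 4.1104% + 4.4710% = 8.58%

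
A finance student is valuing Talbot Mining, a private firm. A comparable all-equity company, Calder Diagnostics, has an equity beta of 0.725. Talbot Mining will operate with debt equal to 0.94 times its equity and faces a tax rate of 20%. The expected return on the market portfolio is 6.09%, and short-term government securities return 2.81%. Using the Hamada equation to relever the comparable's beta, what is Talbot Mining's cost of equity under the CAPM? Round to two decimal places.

6.98%

β_L = β_U × [1 + (1 − t)(D/E)] = 0.725 × [1 + (1 − 0.20) × 0.94]
    = 0.725 × [1 + 0.80 × 0.94] = 0.725 × 1.7520 = 1.2702
MRP = 6.09% − 2.81% = 3.28%
E(R) = R_f + β_L × MRP = 2.81% + 1.2702 × 3.28% = 6.98%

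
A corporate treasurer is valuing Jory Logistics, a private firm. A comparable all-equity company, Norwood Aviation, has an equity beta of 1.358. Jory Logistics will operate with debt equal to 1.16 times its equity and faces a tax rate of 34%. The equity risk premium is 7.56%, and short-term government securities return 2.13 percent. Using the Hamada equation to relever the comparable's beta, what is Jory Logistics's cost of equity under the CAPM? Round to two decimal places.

20.26%

β_L = β_U × [1 + (1 − t)(D/E)] = 1.358 × [1 + (1 − 0.34) × 1.16]
    = 1.358 × [1 + 0.66 × 1.16] = 1.358 × 1.7656 = 2.3977
E(R) = R_f + β_L × MRP = 2.13% + 2.3977 × 7.56% = 20.26%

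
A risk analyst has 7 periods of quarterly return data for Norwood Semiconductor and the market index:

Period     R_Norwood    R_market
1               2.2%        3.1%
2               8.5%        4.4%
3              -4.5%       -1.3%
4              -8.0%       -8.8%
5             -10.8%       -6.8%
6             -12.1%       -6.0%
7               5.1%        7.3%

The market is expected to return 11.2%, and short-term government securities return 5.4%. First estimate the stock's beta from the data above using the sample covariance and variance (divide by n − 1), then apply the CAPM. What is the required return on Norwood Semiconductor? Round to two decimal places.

Mean R_i = (2.2 + 8.5 − 4.5 − 8.0 − 10.8 − 12.1 + 5.1) / 7 = -2.8000%
Mean R_m = (3.1 + 4.4 − 1.3 − 8.8 − 6.8 − 6.0 + 7.3) / 7 = -1.1571%
Σ(R_i − R̄_i)(R_m − R̄_m) = 281.0600  ⇒  Cov = 281.0600 / 6 = 46.8433
Σ(R_m − R̄_m)² = 234.2571  ⇒  Var(R_m) = 234.2571 / 6 = 39.0429
β = Cov / Var(R_m) = 46.8433 / 39.0429 = 1.1998
MRP = 11.2% − 5.4% = 5.80%
E(R) = R_f + β × MRP = 5.4% + 1.1998 × 5.8% = 12.36%

12.36%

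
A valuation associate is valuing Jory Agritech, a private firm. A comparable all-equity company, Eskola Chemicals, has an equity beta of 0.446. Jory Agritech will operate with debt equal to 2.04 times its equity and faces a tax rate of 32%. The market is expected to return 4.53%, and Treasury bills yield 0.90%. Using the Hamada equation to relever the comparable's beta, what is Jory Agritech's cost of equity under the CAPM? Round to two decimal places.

4.76%

β_L = β_U × [1 + (1 − t)(D/E)] = 0.446 × [1 + (1 − 0.32) × 2.04]
    = 0.446 × [1 + 0.68 × 2.04] = 0.446 × 2.3872 = 1.0647
MRP = 4.53% − 0.90% = 3.63%
E(R) = R_f + β_L × MRP = 0.90% + 1.0647 × 3.63% = 4.76%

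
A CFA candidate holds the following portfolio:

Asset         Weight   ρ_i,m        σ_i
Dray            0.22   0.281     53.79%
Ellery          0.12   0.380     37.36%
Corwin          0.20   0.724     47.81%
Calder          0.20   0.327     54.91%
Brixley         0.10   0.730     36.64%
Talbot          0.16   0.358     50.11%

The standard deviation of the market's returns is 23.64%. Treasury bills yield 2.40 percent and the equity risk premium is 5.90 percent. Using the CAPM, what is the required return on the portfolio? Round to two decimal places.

7.66%

β_Dray = 0.281 × 53.79% / 23.64% = 0.6394
β_Ellery = 0.380 × 37.36% / 23.64% = 0.6005
β_Corwin = 0.724 × 47.81% / 23.64% = 1.4642
β_Calder = 0.327 × 54.91% / 23.64% = 0.7595
β_Brixley = 0.730 × 36.64% / 23.64% = 1.1314
β_Talbot = 0.358 × 50.11% / 23.64% = 0.7589
β_P = Σ w_i β_i = 0.22×0.6394 + 0.12×0.6005 + 0.20×1.4642 + 0.20×0.7595 + 0.10×1.1314 + 0.16×0.7589 = 0.8920
E(R_P) = R_f + β_P × MRP = 2.40% + 0.8920 × 5.90% = 7.66%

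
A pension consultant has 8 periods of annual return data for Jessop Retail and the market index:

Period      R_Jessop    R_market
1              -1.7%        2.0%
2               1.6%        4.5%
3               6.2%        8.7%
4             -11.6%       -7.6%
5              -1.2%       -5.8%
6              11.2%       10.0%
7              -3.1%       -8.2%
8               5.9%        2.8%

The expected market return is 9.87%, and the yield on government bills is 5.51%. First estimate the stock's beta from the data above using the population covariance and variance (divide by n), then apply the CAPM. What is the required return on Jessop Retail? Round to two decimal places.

9.14%

Mean R_i = (-1.7 + 1.6 + 6.2 − 11.6 − 1.2 + 11.2 − 3.1 + 5.9) / 8 = 0.9125%
Mean R_m = (2.0 + 4.5 + 8.7 − 7.6 − 5.8 + 10.0 − 8.2 + 2.8) / 8 = 0.8000%
Σ(R_i − R̄_i)(R_m − R̄_m) = 300.9600  ⇒  Cov = 300.9600 / 8 = 37.6200
Σ(R_m − R̄_m)² = 361.3000  ⇒  Var(R_m) = 361.3000 / 8 = 45.1625
β = Cov / Var(R_m) = 37.6200 / 45.1625 = 0.8330
MRP = 9.87% − 5.51% = 4.36%
E(R) = R_f + β × MRP = 5.51% + 0.8330 × 4.36% = 9.14%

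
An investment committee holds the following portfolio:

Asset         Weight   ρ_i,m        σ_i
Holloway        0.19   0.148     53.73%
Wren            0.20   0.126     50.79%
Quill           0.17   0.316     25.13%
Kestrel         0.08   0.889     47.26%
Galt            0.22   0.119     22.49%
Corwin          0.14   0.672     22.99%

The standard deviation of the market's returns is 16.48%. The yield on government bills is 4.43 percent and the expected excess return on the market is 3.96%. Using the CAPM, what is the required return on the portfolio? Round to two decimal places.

6.89%

β_Holloway = 0.148 × 53.73% / 16.48% = 0.4825
β_Wren = 0.126 × 50.79% / 16.48% = 0.3883
β_Quill = 0.316 × 25.13% / 16.48% = 0.4819
β_Kestrel = 0.889 × 47.26% / 16.48% = 2.5494
β_Galt = 0.119 × 22.49% / 16.48% = 0.1624
β_Corwin = 0.672 × 22.99% / 16.48% = 0.9375
β_P = Σ w_i β_i = 0.19×0.4825 + 0.20×0.3883 + 0.17×0.4819 + 0.08×2.5494 + 0.22×0.1624 + 0.14×0.9375 = 0.6222
E(R_P) = R_f + β_P × MRP = 4.43% + 0.6222 × 3.96% = 6.89%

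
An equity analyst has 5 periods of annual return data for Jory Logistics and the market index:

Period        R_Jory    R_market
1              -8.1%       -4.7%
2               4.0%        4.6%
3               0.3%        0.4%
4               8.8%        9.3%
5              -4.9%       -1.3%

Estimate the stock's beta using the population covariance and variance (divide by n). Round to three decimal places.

Mean R_i = (-8.1 + 4.0 + 0.3 + 8.8 − 4.9) / 5 = 0.0200%
Mean R_m = (-4.7 + 4.6 + 0.4 + 9.3 − 1.3) / 5 = 1.6600%
Σ(R_i − R̄_i)(R_m − R̄_m) = 144.6340  ⇒  Cov = 144.6340 / 5 = 28.9268
Σ(R_m − R̄_m)² = 117.8120  ⇒  Var(R_m) = 117.8120 / 5 = 23.5624
β = Cov / Var(R_m) = 28.9268 / 23.5624 = 1.2277

1.228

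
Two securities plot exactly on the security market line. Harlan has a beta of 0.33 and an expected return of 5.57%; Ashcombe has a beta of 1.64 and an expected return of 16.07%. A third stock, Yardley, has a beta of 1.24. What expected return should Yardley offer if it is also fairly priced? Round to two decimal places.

12.86%

MRP (SML slope) = (16.07% − 5.57%) / (1.64 − 0.33) = 10.50% / 1.31 = 8.0153%
R_f (intercept) = 5.57% − 0.33 × 8.0153% = 2.9250%
E(R_Yardley) = R_f + β × MRP = 2.9250% + 1.24 × 8.0153% = 12.86%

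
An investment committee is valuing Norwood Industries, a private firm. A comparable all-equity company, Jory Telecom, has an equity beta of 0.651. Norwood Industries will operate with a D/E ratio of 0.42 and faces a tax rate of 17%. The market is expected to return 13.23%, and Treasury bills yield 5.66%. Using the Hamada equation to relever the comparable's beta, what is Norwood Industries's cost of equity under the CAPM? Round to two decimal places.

β_L = β_U × [1 + (1 − t)(D/E)] = 0.651 × [1 + (1 − 0.17) × 0.42]
    = 0.651 × [1 + 0.83 × 0.42] = 0.651 × 1.3486 = 0.8779
MRP = 13.23% − 5.66% = 7.57%
E(R) = R_f + β_L × MRP = 5.66% + 0.8779 × 7.57% = 12.31%

12.31%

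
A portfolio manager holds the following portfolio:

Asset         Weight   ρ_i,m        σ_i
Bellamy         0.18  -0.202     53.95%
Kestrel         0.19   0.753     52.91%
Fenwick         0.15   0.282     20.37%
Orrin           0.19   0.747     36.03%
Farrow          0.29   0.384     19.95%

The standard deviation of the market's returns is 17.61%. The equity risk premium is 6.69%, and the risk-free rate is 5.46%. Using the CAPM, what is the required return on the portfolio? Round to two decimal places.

10.70%

β_Bellamy = -0.202 × 53.95% / 17.61% = -0.6188
β_Kestrel = 0.753 × 52.91% / 17.61% = 2.2624
β_Fenwick = 0.282 × 20.37% / 17.61% = 0.3262
β_Orrin = 0.747 × 36.03% / 17.61% = 1.5284
β_Farrow = 0.384 × 19.95% / 17.61% = 0.4350
β_P = Σ w_i β_i = 0.18×-0.6188 + 0.19×2.2624 + 0.15×0.3262 + 0.19×1.5284 + 0.29×0.4350 = 0.7839
E(R_P) = R_f + β_P × MRP = 5.46% + 0.7839 × 6.69% = 10.70%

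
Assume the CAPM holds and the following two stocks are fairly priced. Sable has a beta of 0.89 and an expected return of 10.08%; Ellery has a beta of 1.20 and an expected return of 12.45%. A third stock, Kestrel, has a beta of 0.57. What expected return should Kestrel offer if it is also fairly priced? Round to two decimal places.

7.63%

MRP (SML slope) = (12.45% − 10.08%) / (1.20 − 0.89) = 2.37% / 0.31 = 7.6452%
R_f (intercept) = 10.08% − 0.89 × 7.6452% = 3.2758%
E(R_Kestrel) = R_f + β × MRP = 3.2758% + 0.57 × 7.6452% = 7.63%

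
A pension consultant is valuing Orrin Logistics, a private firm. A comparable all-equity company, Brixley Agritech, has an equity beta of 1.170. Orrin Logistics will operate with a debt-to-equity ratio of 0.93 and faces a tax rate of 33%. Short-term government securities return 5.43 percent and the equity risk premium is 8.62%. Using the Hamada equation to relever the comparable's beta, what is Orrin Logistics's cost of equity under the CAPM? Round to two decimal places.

21.80%

β_L = β_U × [1 + (1 − t)(D/E)] = 1.170 × [1 + (1 − 0.33) × 0.93]
    = 1.170 × [1 + 0.67 × 0.93] = 1.170 × 1.6231 = 1.8990
E(R) = R_f + β_L × MRP = 5.43% + 1.8990 × 8.62% = 21.80%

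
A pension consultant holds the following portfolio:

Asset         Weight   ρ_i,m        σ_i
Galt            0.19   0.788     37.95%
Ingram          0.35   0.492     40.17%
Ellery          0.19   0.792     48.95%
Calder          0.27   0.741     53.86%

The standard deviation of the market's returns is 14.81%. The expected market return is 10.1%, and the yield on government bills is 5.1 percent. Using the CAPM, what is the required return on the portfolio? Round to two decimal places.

β_Galt = 0.788 × 37.95% / 14.81% = 2.0192
β_Ingram = 0.492 × 40.17% / 14.81% = 1.3345
β_Ellery = 0.792 × 48.95% / 14.81% = 2.6177
β_Calder = 0.741 × 53.86% / 14.81% = 2.6948
β_P = Σ w_i β_i = 0.19×2.0192 + 0.35×1.3345 + 0.19×2.6177 + 0.27×2.6948 = 2.0757
MRP = 10.1% − 5.1% = 5.00%
E(R_P) = R_f + β_P × MRP = 5.1% + 2.0757 × 5.0% = 15.48%

15.48%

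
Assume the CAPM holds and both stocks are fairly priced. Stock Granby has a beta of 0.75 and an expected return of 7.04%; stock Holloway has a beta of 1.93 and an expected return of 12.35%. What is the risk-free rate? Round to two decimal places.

3.67%

Both satisfy E(R) = R_f + β·MRP, so the slope of the SML is
MRP = (12.35% − 7.04%) / (1.93 − 0.75) = 5.31% / 1.18 = 4.5000%
R_f = E(R_Granby) − β_Granby·MRP = 7.04% − 0.75 × 4.5000% = 3.6650%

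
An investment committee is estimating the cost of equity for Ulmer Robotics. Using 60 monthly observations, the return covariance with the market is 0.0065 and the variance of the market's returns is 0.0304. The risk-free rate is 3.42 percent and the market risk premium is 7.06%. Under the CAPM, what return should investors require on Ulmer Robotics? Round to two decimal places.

β = Cov(R_i, R_m) / Var(R_m) = 0.0065 / 0.0304 = 0.2138
E(R) = R_f + β × MRP = 3.42% + 0.2138 × 7.06% = 4.93%

4.93%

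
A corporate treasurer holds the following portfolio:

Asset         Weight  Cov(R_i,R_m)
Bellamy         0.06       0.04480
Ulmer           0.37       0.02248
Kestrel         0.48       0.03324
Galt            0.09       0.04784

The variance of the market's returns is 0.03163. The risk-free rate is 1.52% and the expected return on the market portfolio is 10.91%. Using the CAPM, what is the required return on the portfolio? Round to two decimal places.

10.80%

β_Bellamy = 0.04480 / 0.03163 = 1.4164
β_Ulmer = 0.02248 / 0.03163 = 0.7107
β_Kestrel = 0.03324 / 0.03163 = 1.0509
β_Galt = 0.04784 / 0.03163 = 1.5125
β_P = Σ w_i β_i = 0.06×1.4164 + 0.37×0.7107 + 0.48×1.0509 + 0.09×1.5125 = 0.9885
MRP = 10.91% − 1.52% = 9.39%
E(R_P) = R_f + β_P × MRP = 1.52% + 0.9885 × 9.39% = 10.80%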